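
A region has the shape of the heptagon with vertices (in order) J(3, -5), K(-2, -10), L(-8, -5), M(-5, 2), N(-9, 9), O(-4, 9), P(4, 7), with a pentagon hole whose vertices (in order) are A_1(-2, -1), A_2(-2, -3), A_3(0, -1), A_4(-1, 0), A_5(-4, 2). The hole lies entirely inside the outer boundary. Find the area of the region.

158.5

Outer boundary:
Apply the surveyor's formula: 2A = Σ (x_i·y_{i+1} − x_{i+1}·y_i), indices taken mod 7.
Σ = (-40) + (-70) + (-41) + (-27) + (-45) + (-64) + (-41) = -328
Area = |Σ|/2 = 164.
Hole:
Apply the surveyor's formula: 2A = Σ (x_i·y_{i+1} − x_{i+1}·y_i), indices taken mod 5.
Cross-terms: 4, 2, -1, -2, 8  ⇒  Σ = 11
Area = |Σ|/2 = 5.5.
Net area = 164 − 5.5 = 158.5.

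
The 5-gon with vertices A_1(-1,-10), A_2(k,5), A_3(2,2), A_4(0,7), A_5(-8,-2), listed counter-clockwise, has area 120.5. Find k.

The doubled signed area Σ (x_i y_{i+1} − x_{i+1} y_i) is linear in k.
With k=0 it equals 133; the coefficient of k is 12 (from the two edges through A_2).
So 12·k + 133 = 2·120.5 = 241 ⇒ k = 9.

9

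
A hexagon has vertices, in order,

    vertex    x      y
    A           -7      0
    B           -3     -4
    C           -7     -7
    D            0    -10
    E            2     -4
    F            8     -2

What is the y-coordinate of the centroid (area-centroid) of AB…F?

-329/75

Apply the shoelace formula. First the cross-terms c_i = x_i·y_{i+1} − x_{i+1}·y_i:
  28, -7, 70, 20, 28, -14  ⇒  2A = 125, A = 62.5.
Then Σ (y_i + y_{i+1})·c_i = -1645, so ȳ = -1645 / (6·62.5) = -329/75.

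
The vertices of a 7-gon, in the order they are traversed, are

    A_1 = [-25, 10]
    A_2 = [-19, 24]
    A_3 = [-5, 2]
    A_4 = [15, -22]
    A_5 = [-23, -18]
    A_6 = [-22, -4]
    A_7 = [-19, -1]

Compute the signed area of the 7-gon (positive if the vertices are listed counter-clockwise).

-798.5

Apply the shoelace formula: 2A = Σ (x_i·y_{i+1} − x_{i+1}·y_i), indices taken mod 7.
A_1→A_2: (-25)(24) − (-19)(10) = -410
A_2→A_3: (-19)(2) − (-5)(24) = 82
A_3→A_4: (-5)(-22) − (15)(2) = 80
A_4→A_5: (15)(-18) − (-23)(-22) = -776
A_5→A_6: (-23)(-4) − (-22)(-18) = -304
A_6→A_7: (-22)(-1) − (-19)(-4) = -54
A_7→A_1: (-19)(10) − (-25)(-1) = -215
Σ = -1597
Signed area = Σ/2 = -798.5 (negative ⇒ clockwise traversal).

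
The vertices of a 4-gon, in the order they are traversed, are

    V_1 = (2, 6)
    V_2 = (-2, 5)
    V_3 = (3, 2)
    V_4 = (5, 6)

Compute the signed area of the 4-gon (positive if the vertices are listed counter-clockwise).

14.5

V_1→V_2: (2)(5) − (-2)(6) = 22
V_2→V_3: (-2)(2) − (3)(5) = -19
V_3→V_4: (3)(6) − (5)(2) = 8
V_4→V_1: (5)(6) − (2)(6) = 18
Σ = 29
Signed area = Σ/2 = 14.5 (positive ⇒ counter-clockwise traversal).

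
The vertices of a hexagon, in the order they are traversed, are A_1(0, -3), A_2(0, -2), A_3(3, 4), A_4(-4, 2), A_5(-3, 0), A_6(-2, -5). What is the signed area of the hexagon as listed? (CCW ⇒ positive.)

27.5

Σ = (0) + (6) + (22) + (6) + (15) + (6) = 55
Signed area = Σ/2 = 27.5 (positive ⇒ counter-clockwise traversal).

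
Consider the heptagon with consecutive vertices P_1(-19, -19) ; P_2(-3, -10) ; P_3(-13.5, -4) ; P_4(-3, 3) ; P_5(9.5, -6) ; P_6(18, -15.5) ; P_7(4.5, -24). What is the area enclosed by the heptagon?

Apply the shoelace formula: 2A = Σ (x_i·y_{i+1} − x_{i+1}·y_i), indices taken mod 7.
Σ = (133) + (-123) + (-52.5) + (-10.5) + (-39.25) + (-362.25) + (-541.5) = -996
Area = |Σ|/2 = 498.

498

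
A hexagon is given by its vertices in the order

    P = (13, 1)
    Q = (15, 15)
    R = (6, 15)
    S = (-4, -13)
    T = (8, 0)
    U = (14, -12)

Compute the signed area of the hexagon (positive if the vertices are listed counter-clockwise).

237.5

Apply the shoelace (surveyor's) formula: 2A = Σ (x_i·y_{i+1} − x_{i+1}·y_i), indices taken mod 6.
P→Q: (13)(15) − (15)(1) = 180
Q→R: (15)(15) − (6)(15) = 135
R→S: (6)(-13) − (-4)(15) = -18
S→T: (-4)(0) − (8)(-13) = 104
T→U: (8)(-12) − (14)(0) = -96
U→P: (14)(1) − (13)(-12) = 170
Σ = 475
Signed area = Σ/2 = 237.5 (positive ⇒ counter-clockwise traversal).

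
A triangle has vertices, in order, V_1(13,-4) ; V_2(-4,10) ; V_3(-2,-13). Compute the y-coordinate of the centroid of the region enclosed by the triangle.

Apply Gauss's area formula. First the cross-terms c_i = x_i·y_{i+1} − x_{i+1}·y_i:
  114, 72, 177  ⇒  2A = 363, A = 181.5.
Then Σ (y_i + y_{i+1})·c_i = -2541, so ȳ = -2541 / (6·181.5) = -7/3.

-7/3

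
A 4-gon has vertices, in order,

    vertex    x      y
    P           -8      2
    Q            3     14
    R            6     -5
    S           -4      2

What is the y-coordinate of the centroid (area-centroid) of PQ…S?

Apply the shoelace (surveyor's) formula. First the cross-terms c_i = x_i·y_{i+1} − x_{i+1}·y_i:
  -118, -99, -8, 8  ⇒  2A = -217, A = -108.5.
Then Σ (y_i + y_{i+1})·c_i = -2723, so ȳ = -2723 / (6·(-108.5)) = 389/93.

389/93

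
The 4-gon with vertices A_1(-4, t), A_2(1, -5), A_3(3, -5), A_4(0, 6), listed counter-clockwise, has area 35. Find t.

2

Write out the shoelace sum; only the two edges meeting at A_1 involve t:
2·Area = [(0·t − (-4)·6) + ((-4)·(-5) − 1·t)] + 28
       = -1·t + 72 = 70
⇒ t = 2.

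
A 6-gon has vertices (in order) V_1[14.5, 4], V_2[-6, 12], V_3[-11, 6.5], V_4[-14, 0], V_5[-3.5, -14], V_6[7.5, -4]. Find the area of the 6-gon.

Apply Gauss's area formula: 2A = Σ (x_i·y_{i+1} − x_{i+1}·y_i), indices taken mod 6.
Cross-terms: 198, 93, 91, 196, 119, 88  ⇒  Σ = 785
Area = |Σ|/2 = 392.5.

392.5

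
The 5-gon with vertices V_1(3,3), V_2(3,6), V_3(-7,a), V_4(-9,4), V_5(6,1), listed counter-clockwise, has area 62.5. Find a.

The doubled signed area Σ (x_i y_{i+1} − x_{i+1} y_i) is linear in a.
With a=0 it equals 5; the coefficient of a is 12 (from the two edges through V_3).
So 12·a + 5 = 2·62.5 = 125 ⇒ a = 10.

10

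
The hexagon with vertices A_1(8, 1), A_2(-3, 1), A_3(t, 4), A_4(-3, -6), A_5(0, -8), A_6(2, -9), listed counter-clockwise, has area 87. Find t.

-7

The doubled signed area Σ (x_i y_{i+1} − x_{i+1} y_i) is linear in t.
With t=0 it equals 125; the coefficient of t is -7 (from the two edges through A_3).
So -7·t + 125 = 2·87 = 174 ⇒ t = -7.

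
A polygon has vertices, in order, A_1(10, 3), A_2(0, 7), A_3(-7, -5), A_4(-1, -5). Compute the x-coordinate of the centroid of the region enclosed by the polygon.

Apply the surveyor's formula. First the cross-terms c_i = x_i·y_{i+1} − x_{i+1}·y_i:
  70, 49, 30, 47  ⇒  2A = 196, A = 98.
Then Σ (x_i + x_{i+1})·c_i = 540, so x̄ = 540 / (6·98) = 45/49.

45/49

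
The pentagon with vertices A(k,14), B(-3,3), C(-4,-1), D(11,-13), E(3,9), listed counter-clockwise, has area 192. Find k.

The doubled signed area Σ (x_i y_{i+1} − x_{i+1} y_i) is linear in k.
With k=0 it equals 300; the coefficient of k is -6 (from the two edges through A).
So -6·k + 300 = 2·192 = 384 ⇒ k = -14.

-14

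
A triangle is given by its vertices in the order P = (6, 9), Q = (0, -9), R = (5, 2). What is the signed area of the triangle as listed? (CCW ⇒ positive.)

Cross-terms: -54, 45, 33  ⇒  Σ = 24
Signed area = Σ/2 = 12 (positive ⇒ counter-clockwise traversal).

12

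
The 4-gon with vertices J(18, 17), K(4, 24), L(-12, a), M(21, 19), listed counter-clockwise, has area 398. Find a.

-21

The doubled signed area Σ (x_i y_{i+1} − x_{i+1} y_i) is linear in a.
With a=0 it equals 439; the coefficient of a is -17 (from the two edges through L).
So -17·a + 439 = 2·398 = 796 ⇒ a = -21.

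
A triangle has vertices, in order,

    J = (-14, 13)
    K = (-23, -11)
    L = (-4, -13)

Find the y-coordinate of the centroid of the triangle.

-11/3

Apply the shoelace (surveyor's) formula. First the cross-terms c_i = x_i·y_{i+1} − x_{i+1}·y_i:
  453, 255, -234  ⇒  2A = 474, A = 237.
Then Σ (y_i + y_{i+1})·c_i = -5214, so ȳ = -5214 / (6·237) = -11/3.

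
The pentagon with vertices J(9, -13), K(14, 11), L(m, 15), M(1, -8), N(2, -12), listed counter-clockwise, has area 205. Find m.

8

Write out the shoelace sum; only the two edges meeting at L involve m:
2·Area = [(14·15 − m·11) + (m·(-8) − 1·15)] + 367
       = -19·m + 562 = 410
⇒ m = 8.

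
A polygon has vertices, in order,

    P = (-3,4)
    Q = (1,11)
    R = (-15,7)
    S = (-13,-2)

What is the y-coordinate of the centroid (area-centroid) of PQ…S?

Apply the shoelace formula. First the cross-terms c_i = x_i·y_{i+1} − x_{i+1}·y_i:
  -37, 172, 121, -58  ⇒  2A = 198, A = 99.
Then Σ (y_i + y_{i+1})·c_i = 3030, so ȳ = 3030 / (6·99) = 505/99.

505/99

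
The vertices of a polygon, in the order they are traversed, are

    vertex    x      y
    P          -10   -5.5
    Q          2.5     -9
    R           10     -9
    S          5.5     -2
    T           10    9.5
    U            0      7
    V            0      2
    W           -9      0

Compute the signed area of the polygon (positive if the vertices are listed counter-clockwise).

205.25

Apply the shoelace formula: 2A = Σ (x_i·y_{i+1} − x_{i+1}·y_i), indices taken mod 8.
Σ = (103.75) + (67.5) + (29.5) + (72.25) + (70) + (0) + (18) + (49.5) = 410.5
Signed area = Σ/2 = 205.25 (positive ⇒ counter-clockwise traversal).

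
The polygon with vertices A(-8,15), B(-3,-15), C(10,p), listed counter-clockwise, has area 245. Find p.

5

The doubled signed area Σ (x_i y_{i+1} − x_{i+1} y_i) is linear in p.
With p=0 it equals 465; the coefficient of p is 5 (from the two edges through C).
So 5·p + 465 = 2·245 = 490 ⇒ p = 5.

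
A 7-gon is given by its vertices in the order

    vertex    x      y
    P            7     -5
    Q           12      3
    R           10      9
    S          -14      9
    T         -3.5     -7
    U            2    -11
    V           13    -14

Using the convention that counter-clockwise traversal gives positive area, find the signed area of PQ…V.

352.5

Apply the surveyor's formula: 2A = Σ (x_i·y_{i+1} − x_{i+1}·y_i), indices taken mod 7.
Σ = (81) + (78) + (216) + (129.5) + (52.5) + (115) + (33) = 705
Signed area = Σ/2 = 352.5 (positive ⇒ counter-clockwise traversal).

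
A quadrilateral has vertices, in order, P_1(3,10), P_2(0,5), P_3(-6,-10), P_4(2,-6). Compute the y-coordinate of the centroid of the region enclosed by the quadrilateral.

-223/139

Apply Gauss's area formula. First the cross-terms c_i = x_i·y_{i+1} − x_{i+1}·y_i:
  15, 30, 56, 38  ⇒  2A = 139, A = 69.5.
Then Σ (y_i + y_{i+1})·c_i = -669, so ȳ = -669 / (6·69.5) = -223/139.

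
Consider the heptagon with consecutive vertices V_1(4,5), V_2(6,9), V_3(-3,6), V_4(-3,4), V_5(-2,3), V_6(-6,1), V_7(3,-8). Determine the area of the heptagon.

91

Σ = (6) + (63) + (6) + (-1) + (16) + (45) + (47) = 182
Area = |Σ|/2 = 91.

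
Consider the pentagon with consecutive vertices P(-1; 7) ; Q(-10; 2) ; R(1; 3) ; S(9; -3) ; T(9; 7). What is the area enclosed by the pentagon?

Apply the shoelace formula: 2A = Σ (x_i·y_{i+1} − x_{i+1}·y_i), indices taken mod 5.
P→Q: (-1)(2) − (-10)(7) = 68
Q→R: (-10)(3) − (1)(2) = -32
R→S: (1)(-3) − (9)(3) = -30
S→T: (9)(7) − (9)(-3) = 90
T→P: (9)(7) − (-1)(7) = 70
Σ = 166
Area = |Σ|/2 = 83.

83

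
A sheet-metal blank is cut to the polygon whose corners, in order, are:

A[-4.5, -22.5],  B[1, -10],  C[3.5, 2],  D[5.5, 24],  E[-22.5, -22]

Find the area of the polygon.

Apply the surveyor's formula: 2A = Σ (x_i·y_{i+1} − x_{i+1}·y_i), indices taken mod 5.
Σ = (67.5) + (37) + (73) + (419) + (407.25) = 1003.75
Area = |Σ|/2 = 501.875.

501.875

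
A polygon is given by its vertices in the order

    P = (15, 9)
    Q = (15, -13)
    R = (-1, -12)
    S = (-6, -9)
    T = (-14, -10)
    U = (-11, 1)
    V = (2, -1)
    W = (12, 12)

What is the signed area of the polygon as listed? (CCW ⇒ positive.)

P→Q: (15)(-13) − (15)(9) = -330
Q→R: (15)(-12) − (-1)(-13) = -193
R→S: (-1)(-9) − (-6)(-12) = -63
S→T: (-6)(-10) − (-14)(-9) = -66
T→U: (-14)(1) − (-11)(-10) = -124
U→V: (-11)(-1) − (2)(1) = 9
V→W: (2)(12) − (12)(-1) = 36
W→P: (12)(9) − (15)(12) = -72
Σ = -803
Signed area = Σ/2 = -401.5 (negative ⇒ clockwise traversal).

-401.5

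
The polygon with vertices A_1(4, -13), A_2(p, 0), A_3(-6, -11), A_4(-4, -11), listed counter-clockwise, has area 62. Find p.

The doubled signed area Σ (x_i y_{i+1} − x_{i+1} y_i) is linear in p.
With p=0 it equals 118; the coefficient of p is 2 (from the two edges through A_2).
So 2·p + 118 = 2·62 = 124 ⇒ p = 3.

3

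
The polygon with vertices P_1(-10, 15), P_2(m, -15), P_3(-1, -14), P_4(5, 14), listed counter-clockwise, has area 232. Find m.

-2

The doubled signed area Σ (x_i y_{i+1} − x_{i+1} y_i) is linear in m.
With m=0 it equals 406; the coefficient of m is -29 (from the two edges through P_2).
So -29·m + 406 = 2·232 = 464 ⇒ m = -2.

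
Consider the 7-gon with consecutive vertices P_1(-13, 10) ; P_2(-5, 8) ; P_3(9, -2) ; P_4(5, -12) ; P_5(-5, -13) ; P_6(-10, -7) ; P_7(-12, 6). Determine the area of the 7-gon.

Apply the shoelace (surveyor's) formula: 2A = Σ (x_i·y_{i+1} − x_{i+1}·y_i), indices taken mod 7.
Cross-terms: -54, -62, -98, -125, -95, -144, -42  ⇒  Σ = -620
Area = |Σ|/2 = 310.

310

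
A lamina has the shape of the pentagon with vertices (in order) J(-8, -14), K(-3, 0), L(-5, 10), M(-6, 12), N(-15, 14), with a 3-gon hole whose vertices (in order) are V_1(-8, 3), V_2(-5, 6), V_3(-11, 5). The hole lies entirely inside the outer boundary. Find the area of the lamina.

165.5

Outer boundary:
Apply the shoelace formula: 2A = Σ (x_i·y_{i+1} − x_{i+1}·y_i), indices taken mod 5.
J→K: (-8)(0) − (-3)(-14) = -42
K→L: (-3)(10) − (-5)(0) = -30
L→M: (-5)(12) − (-6)(10) = 0
M→N: (-6)(14) − (-15)(12) = 96
N→J: (-15)(-14) − (-8)(14) = 322
Σ = 346
Area = |Σ|/2 = 173.
Hole:
Apply the shoelace (surveyor's) formula: 2A = Σ (x_i·y_{i+1} − x_{i+1}·y_i), indices taken mod 3.
Σ = (-33) + (41) + (7) = 15
Area = |Σ|/2 = 7.5.
Net area = 173 − 7.5 = 165.5.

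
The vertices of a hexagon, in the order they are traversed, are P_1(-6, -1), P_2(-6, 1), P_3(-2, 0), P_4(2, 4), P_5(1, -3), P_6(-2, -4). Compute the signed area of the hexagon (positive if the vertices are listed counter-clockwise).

-30

Apply the shoelace (surveyor's) formula: 2A = Σ (x_i·y_{i+1} − x_{i+1}·y_i), indices taken mod 6.
Cross-terms: -12, 2, -8, -10, -10, -22  ⇒  Σ = -60
Signed area = Σ/2 = -30 (negative ⇒ clockwise traversal).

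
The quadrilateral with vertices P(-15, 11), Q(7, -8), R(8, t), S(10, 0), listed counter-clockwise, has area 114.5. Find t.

The doubled signed area Σ (x_i y_{i+1} − x_{i+1} y_i) is linear in t.
With t=0 it equals 217; the coefficient of t is -3 (from the two edges through R).
So -3·t + 217 = 2·114.5 = 229 ⇒ t = -4.

-4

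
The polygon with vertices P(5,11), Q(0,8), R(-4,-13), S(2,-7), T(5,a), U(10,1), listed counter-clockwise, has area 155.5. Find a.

The doubled signed area Σ (x_i y_{i+1} − x_{i+1} y_i) is linear in a.
With a=0 it equals 271; the coefficient of a is -8 (from the two edges through T).
So -8·a + 271 = 2·155.5 = 311 ⇒ a = -5.

-5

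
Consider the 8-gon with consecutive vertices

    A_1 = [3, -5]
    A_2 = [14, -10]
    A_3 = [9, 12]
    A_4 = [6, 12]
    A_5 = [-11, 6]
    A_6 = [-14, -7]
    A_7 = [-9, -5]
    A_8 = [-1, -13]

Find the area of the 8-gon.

Σ = (40) + (258) + (36) + (168) + (161) + (7) + (112) + (44) = 826
Area = |Σ|/2 = 413.

413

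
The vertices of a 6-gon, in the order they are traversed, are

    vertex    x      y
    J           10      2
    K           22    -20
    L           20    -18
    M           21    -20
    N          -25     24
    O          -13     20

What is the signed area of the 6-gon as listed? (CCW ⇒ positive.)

J→K: (10)(-20) − (22)(2) = -244
K→L: (22)(-18) − (20)(-20) = 4
L→M: (20)(-20) − (21)(-18) = -22
M→N: (21)(24) − (-25)(-20) = 4
N→O: (-25)(20) − (-13)(24) = -188
O→J: (-13)(2) − (10)(20) = -226
Σ = -672
Signed area = Σ/2 = -336 (negative ⇒ clockwise traversal).

-336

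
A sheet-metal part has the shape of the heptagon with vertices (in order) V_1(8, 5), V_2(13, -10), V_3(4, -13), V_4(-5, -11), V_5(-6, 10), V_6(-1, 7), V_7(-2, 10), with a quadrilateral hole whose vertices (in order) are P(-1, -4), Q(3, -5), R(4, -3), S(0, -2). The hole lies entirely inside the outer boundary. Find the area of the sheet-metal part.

Outer boundary:
Apply the shoelace (surveyor's) formula: 2A = Σ (x_i·y_{i+1} − x_{i+1}·y_i), indices taken mod 7.
Cross-terms: -145, -129, -109, -116, -32, 4, -90  ⇒  Σ = -617
Area = |Σ|/2 = 308.5.
Hole:
P→Q: (-1)(-5) − (3)(-4) = 17
Q→R: (3)(-3) − (4)(-5) = 11
R→S: (4)(-2) − (0)(-3) = -8
S→P: (0)(-4) − (-1)(-2) = -2
Σ = 18
Area = |Σ|/2 = 9.
Net area = 308.5 − 9 = 299.5.

299.5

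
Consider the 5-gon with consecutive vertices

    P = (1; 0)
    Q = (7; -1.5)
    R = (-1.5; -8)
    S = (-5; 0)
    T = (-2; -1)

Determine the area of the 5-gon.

46.875

Apply the surveyor's formula: 2A = Σ (x_i·y_{i+1} − x_{i+1}·y_i), indices taken mod 5.
Σ = (-1.5) + (-58.25) + (-40) + (5) + (1) = -93.75
Area = |Σ|/2 = 46.875.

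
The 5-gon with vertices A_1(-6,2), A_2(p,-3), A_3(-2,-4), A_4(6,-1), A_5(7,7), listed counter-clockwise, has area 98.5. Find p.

Write out the shoelace sum; only the two edges meeting at A_2 involve p:
2·Area = [((-6)·(-3) − p·2) + (p·(-4) − (-2)·(-3))] + 131
       = -6·p + 143 = 197
⇒ p = -9.

-9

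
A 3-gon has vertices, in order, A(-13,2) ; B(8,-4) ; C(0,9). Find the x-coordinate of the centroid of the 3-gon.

-5/3

Apply Gauss's area formula. First the cross-terms c_i = x_i·y_{i+1} − x_{i+1}·y_i:
  36, 72, 117  ⇒  2A = 225, A = 112.5.
Then Σ (x_i + x_{i+1})·c_i = -1125, so x̄ = -1125 / (6·112.5) = -5/3.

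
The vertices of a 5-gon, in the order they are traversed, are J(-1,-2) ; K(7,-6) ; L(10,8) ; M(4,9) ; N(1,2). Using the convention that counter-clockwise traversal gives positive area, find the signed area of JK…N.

96.5

Apply Gauss's area formula: 2A = Σ (x_i·y_{i+1} − x_{i+1}·y_i), indices taken mod 5.
Σ = (20) + (116) + (58) + (-1) + (0) = 193
Signed area = Σ/2 = 96.5 (positive ⇒ counter-clockwise traversal).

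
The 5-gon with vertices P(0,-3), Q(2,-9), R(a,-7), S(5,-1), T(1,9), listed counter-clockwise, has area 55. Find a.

Write out the shoelace sum; only the two edges meeting at R involve a:
2·Area = [(2·(-7) − a·(-9)) + (a·(-1) − 5·(-7))] + 49
       = 8·a + 70 = 110
⇒ a = 5.

5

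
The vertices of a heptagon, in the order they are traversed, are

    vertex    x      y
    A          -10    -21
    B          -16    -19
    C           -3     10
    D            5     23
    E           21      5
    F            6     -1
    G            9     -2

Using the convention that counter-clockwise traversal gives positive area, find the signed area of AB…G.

Apply the shoelace formula: 2A = Σ (x_i·y_{i+1} − x_{i+1}·y_i), indices taken mod 7.
Cross-terms: -146, -217, -119, -458, -51, -3, -209  ⇒  Σ = -1203
Signed area = Σ/2 = -601.5 (negative ⇒ clockwise traversal).

-601.5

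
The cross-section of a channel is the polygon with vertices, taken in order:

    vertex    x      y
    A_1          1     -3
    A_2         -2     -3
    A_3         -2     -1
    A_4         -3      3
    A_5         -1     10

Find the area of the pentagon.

Apply the shoelace (surveyor's) formula: 2A = Σ (x_i·y_{i+1} − x_{i+1}·y_i), indices taken mod 5.
Cross-terms: -9, -4, -9, -27, -7  ⇒  Σ = -56
Area = |Σ|/2 = 28.

28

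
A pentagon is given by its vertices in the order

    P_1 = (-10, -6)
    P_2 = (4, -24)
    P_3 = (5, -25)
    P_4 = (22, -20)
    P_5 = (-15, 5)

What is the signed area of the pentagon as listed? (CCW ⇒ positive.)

Apply the surveyor's formula: 2A = Σ (x_i·y_{i+1} − x_{i+1}·y_i), indices taken mod 5.
Σ = (264) + (20) + (450) + (-190) + (140) = 684
Signed area = Σ/2 = 342 (positive ⇒ counter-clockwise traversal).

342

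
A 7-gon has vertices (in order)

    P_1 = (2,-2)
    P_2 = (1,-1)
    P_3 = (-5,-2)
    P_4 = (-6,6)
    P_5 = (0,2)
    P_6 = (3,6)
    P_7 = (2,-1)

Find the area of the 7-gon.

42

P_1→P_2: (2)(-1) − (1)(-2) = 0
P_2→P_3: (1)(-2) − (-5)(-1) = -7
P_3→P_4: (-5)(6) − (-6)(-2) = -42
P_4→P_5: (-6)(2) − (0)(6) = -12
P_5→P_6: (0)(6) − (3)(2) = -6
P_6→P_7: (3)(-1) − (2)(6) = -15
P_7→P_1: (2)(-2) − (2)(-1) = -2
Σ = -84
Area = |Σ|/2 = 42.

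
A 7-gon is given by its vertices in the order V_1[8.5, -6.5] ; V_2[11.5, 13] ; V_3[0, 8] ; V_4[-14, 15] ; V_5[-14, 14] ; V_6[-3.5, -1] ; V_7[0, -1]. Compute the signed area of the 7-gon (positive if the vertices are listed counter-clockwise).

239.125

Cross-terms: 185.25, 92, 112, 14, 63, 3.5, 8.5  ⇒  Σ = 478.25
Signed area = Σ/2 = 239.125 (positive ⇒ counter-clockwise traversal).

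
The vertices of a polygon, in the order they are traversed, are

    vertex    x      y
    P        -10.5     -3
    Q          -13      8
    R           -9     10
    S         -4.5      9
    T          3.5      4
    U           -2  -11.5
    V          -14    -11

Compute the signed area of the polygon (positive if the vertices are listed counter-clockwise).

-255.625

Apply the surveyor's formula: 2A = Σ (x_i·y_{i+1} − x_{i+1}·y_i), indices taken mod 7.
P→Q: (-10.5)(8) − (-13)(-3) = -123
Q→R: (-13)(10) − (-9)(8) = -58
R→S: (-9)(9) − (-4.5)(10) = -36
S→T: (-4.5)(4) − (3.5)(9) = -49.5
T→U: (3.5)(-11.5) − (-2)(4) = -32.25
U→V: (-2)(-11) − (-14)(-11.5) = -139
V→P: (-14)(-3) − (-10.5)(-11) = -73.5
Σ = -511.25
Signed area = Σ/2 = -255.625 (negative ⇒ clockwise traversal).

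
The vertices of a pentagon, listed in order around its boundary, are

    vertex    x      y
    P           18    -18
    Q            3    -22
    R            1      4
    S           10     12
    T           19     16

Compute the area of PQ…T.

517

Apply the shoelace (surveyor's) formula: 2A = Σ (x_i·y_{i+1} − x_{i+1}·y_i), indices taken mod 5.
P→Q: (18)(-22) − (3)(-18) = -342
Q→R: (3)(4) − (1)(-22) = 34
R→S: (1)(12) − (10)(4) = -28
S→T: (10)(16) − (19)(12) = -68
T→P: (19)(-18) − (18)(16) = -630
Σ = -1034
Area = |Σ|/2 = 517.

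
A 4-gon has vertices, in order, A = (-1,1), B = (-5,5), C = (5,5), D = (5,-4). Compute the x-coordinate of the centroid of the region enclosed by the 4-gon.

Apply Gauss's area formula. First the cross-terms c_i = x_i·y_{i+1} − x_{i+1}·y_i:
  0, -50, -45, 1  ⇒  2A = -94, A = -47.
Then Σ (x_i + x_{i+1})·c_i = -446, so x̄ = -446 / (6·(-47)) = 223/141.

223/141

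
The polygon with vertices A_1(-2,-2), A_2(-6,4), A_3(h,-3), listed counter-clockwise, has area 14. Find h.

The doubled signed area Σ (x_i y_{i+1} − x_{i+1} y_i) is linear in h.
With h=0 it equals -8; the coefficient of h is -6 (from the two edges through A_3).
So -6·h + -8 = 2·14 = 28 ⇒ h = -6.

-6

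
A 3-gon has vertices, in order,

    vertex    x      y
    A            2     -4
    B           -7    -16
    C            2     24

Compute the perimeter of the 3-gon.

84

|AB| = √((-9)² + (-12)²) = √225 = 15
|BC| = √((9)² + (40)²) = √1681 = 41
|CA| = √((0)² + (-28)²) = √784 = 28
Perimeter = 15 + 41 + 28 = 84.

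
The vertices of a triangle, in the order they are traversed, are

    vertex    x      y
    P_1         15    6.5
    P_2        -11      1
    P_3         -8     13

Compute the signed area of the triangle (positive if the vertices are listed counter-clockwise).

-147.75

Apply the shoelace formula: 2A = Σ (x_i·y_{i+1} − x_{i+1}·y_i), indices taken mod 3.
Cross-terms: 86.5, -135, -247  ⇒  Σ = -295.5
Signed area = Σ/2 = -147.75 (negative ⇒ clockwise traversal).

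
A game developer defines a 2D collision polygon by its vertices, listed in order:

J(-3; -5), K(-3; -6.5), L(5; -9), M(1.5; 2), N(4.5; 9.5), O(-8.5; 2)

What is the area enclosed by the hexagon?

115.5

Apply the surveyor's formula: 2A = Σ (x_i·y_{i+1} − x_{i+1}·y_i), indices taken mod 6.
J→K: (-3)(-6.5) − (-3)(-5) = 4.5
K→L: (-3)(-9) − (5)(-6.5) = 59.5
L→M: (5)(2) − (1.5)(-9) = 23.5
M→N: (1.5)(9.5) − (4.5)(2) = 5.25
N→O: (4.5)(2) − (-8.5)(9.5) = 89.75
O→J: (-8.5)(-5) − (-3)(2) = 48.5
Σ = 231
Area = |Σ|/2 = 115.5.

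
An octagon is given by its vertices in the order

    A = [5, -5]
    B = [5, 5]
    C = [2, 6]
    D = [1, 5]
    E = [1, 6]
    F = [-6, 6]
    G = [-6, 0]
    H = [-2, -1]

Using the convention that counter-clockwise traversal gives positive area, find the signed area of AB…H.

Cross-terms: 50, 20, 4, 1, 42, 36, 6, 15  ⇒  Σ = 174
Signed area = Σ/2 = 87 (positive ⇒ counter-clockwise traversal).

87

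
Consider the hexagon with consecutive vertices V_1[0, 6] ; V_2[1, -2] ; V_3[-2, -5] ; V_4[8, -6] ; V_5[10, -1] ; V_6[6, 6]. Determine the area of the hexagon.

Apply the surveyor's formula: 2A = Σ (x_i·y_{i+1} − x_{i+1}·y_i), indices taken mod 6.
Σ = (-6) + (-9) + (52) + (52) + (66) + (36) = 191
Area = |Σ|/2 = 95.5.

95.5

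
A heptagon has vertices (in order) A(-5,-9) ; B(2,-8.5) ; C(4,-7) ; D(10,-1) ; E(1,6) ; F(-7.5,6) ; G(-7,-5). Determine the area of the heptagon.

188

Apply the shoelace formula: 2A = Σ (x_i·y_{i+1} − x_{i+1}·y_i), indices taken mod 7.
Σ = (60.5) + (20) + (66) + (61) + (51) + (79.5) + (38) = 376
Area = |Σ|/2 = 188.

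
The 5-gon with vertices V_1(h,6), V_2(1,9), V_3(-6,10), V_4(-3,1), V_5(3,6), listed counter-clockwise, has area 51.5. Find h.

8

The doubled signed area Σ (x_i y_{i+1} − x_{i+1} y_i) is linear in h.
With h=0 it equals 79; the coefficient of h is 3 (from the two edges through V_1).
So 3·h + 79 = 2·51.5 = 103 ⇒ h = 8.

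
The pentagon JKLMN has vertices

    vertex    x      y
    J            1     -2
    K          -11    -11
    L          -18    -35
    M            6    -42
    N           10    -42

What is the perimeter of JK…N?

|JK| = √((-12)² + (-9)²) = √225 = 15
|KL| = √((-7)² + (-24)²) = √625 = 25
|LM| = √((24)² + (-7)²) = √625 = 25
|MN| = √((4)² + (0)²) = √16 = 4
|NJ| = √((-9)² + (40)²) = √1681 = 41
Perimeter = 15 + 25 + 25 + 4 + 41 = 110.

110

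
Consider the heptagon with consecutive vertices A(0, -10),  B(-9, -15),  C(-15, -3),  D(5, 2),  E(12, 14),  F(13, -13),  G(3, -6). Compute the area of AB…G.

332

Apply the shoelace (surveyor's) formula: 2A = Σ (x_i·y_{i+1} − x_{i+1}·y_i), indices taken mod 7.
Σ = (-90) + (-198) + (-15) + (46) + (-338) + (-39) + (-30) = -664
Area = |Σ|/2 = 332.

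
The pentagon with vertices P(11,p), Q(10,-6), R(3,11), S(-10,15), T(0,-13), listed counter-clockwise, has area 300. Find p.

Write out the shoelace sum; only the two edges meeting at P involve p:
2·Area = [(0·p − 11·(-13)) + (11·(-6) − 10·p)] + 413
       = -10·p + 490 = 600
⇒ p = -11.

-11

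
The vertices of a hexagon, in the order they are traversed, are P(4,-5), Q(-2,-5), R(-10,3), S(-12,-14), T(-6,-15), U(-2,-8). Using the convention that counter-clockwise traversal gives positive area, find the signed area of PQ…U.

123

Apply the shoelace formula: 2A = Σ (x_i·y_{i+1} − x_{i+1}·y_i), indices taken mod 6.
P→Q: (4)(-5) − (-2)(-5) = -30
Q→R: (-2)(3) − (-10)(-5) = -56
R→S: (-10)(-14) − (-12)(3) = 176
S→T: (-12)(-15) − (-6)(-14) = 96
T→U: (-6)(-8) − (-2)(-15) = 18
U→P: (-2)(-5) − (4)(-8) = 42
Σ = 246
Signed area = Σ/2 = 123 (positive ⇒ counter-clockwise traversal).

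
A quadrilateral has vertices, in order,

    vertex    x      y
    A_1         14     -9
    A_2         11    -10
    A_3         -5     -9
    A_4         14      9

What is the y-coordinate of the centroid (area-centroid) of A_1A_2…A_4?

-10/3

Apply Gauss's area formula. First the cross-terms c_i = x_i·y_{i+1} − x_{i+1}·y_i:
  -41, -149, 81, -252  ⇒  2A = -361, A = -180.5.
Then Σ (y_i + y_{i+1})·c_i = 3610, so ȳ = 3610 / (6·(-180.5)) = -10/3.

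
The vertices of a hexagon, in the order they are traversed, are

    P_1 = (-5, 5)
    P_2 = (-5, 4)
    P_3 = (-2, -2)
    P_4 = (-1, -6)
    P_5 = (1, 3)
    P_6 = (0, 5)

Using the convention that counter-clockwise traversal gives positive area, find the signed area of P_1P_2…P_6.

Σ = (5) + (18) + (10) + (3) + (5) + (25) = 66
Signed area = Σ/2 = 33 (positive ⇒ counter-clockwise traversal).

33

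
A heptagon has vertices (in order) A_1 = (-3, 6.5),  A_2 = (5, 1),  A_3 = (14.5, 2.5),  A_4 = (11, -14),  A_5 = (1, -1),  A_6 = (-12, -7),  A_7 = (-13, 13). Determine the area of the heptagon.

288.25

Σ = (-35.5) + (-2) + (-230.5) + (3) + (-19) + (-247) + (-45.5) = -576.5
Area = |Σ|/2 = 288.25.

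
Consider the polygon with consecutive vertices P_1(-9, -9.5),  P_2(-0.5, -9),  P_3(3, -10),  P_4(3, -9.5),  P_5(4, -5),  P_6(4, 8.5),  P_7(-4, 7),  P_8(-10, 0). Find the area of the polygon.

Σ = (76.25) + (32) + (1.5) + (23) + (54) + (62) + (70) + (95) = 413.75
Area = |Σ|/2 = 206.875.

206.875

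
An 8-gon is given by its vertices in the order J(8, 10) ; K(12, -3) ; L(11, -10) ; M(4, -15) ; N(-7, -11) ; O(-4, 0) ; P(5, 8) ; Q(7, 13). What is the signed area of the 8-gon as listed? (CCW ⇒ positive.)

-303

Σ = (-144) + (-87) + (-125) + (-149) + (-44) + (-32) + (9) + (-34) = -606
Signed area = Σ/2 = -303 (negative ⇒ clockwise traversal).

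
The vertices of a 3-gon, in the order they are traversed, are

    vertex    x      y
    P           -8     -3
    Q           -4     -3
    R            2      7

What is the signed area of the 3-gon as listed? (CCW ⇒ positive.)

Apply Gauss's area formula: 2A = Σ (x_i·y_{i+1} − x_{i+1}·y_i), indices taken mod 3.
Σ = (12) + (-22) + (50) = 40
Signed area = Σ/2 = 20 (positive ⇒ counter-clockwise traversal).

20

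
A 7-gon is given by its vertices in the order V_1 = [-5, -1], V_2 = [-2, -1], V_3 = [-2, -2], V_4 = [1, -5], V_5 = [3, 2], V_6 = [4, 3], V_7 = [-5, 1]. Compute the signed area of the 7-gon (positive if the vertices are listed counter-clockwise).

Σ = (3) + (2) + (12) + (17) + (1) + (19) + (10) = 64
Signed area = Σ/2 = 32 (positive ⇒ counter-clockwise traversal).

32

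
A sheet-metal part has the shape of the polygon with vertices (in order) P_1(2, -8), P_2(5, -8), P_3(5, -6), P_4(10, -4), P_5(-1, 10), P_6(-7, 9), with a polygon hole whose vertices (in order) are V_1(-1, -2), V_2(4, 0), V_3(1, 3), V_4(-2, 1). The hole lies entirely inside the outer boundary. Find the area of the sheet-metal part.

Outer boundary:
Apply Gauss's area formula: 2A = Σ (x_i·y_{i+1} − x_{i+1}·y_i), indices taken mod 6.
Σ = (24) + (10) + (40) + (96) + (61) + (38) = 269
Area = |Σ|/2 = 134.5.
Hole:
Σ = (8) + (12) + (7) + (5) = 32
Area = |Σ|/2 = 16.
Net area = 134.5 − 16 = 118.5.

118.5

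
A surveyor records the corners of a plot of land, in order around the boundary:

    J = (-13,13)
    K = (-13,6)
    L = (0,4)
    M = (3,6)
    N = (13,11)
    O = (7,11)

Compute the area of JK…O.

Apply Gauss's area formula: 2A = Σ (x_i·y_{i+1} − x_{i+1}·y_i), indices taken mod 6.
Σ = (91) + (-52) + (-12) + (-45) + (66) + (234) = 282
Area = |Σ|/2 = 141.

141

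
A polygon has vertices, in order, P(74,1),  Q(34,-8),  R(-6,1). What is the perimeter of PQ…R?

162

|PQ| = √((-40)² + (-9)²) = √1681 = 41
|QR| = √((-40)² + (9)²) = √1681 = 41
|RP| = √((80)² + (0)²) = √6400 = 80
Perimeter = 41 + 41 + 80 = 162.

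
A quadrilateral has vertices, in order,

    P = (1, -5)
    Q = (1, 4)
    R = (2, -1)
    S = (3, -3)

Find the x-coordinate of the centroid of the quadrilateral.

Apply the shoelace (surveyor's) formula. First the cross-terms c_i = x_i·y_{i+1} − x_{i+1}·y_i:
  9, -9, -3, -12  ⇒  2A = -15, A = -7.5.
Then Σ (x_i + x_{i+1})·c_i = -72, so x̄ = -72 / (6·(-7.5)) = 1.6.

1.6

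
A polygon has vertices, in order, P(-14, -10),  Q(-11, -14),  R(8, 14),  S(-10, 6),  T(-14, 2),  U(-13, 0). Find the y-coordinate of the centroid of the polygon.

Apply Gauss's area formula. First the cross-terms c_i = x_i·y_{i+1} − x_{i+1}·y_i:
  86, -42, 188, 64, 26, 130  ⇒  2A = 452, A = 226.
Then Σ (y_i + y_{i+1})·c_i = 960, so ȳ = 960 / (6·226) = 80/113.

80/113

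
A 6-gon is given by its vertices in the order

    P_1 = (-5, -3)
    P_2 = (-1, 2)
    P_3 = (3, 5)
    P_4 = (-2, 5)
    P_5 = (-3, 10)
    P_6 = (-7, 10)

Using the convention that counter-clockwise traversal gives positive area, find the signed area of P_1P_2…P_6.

53.5

Σ = (-13) + (-11) + (25) + (-5) + (40) + (71) = 107
Signed area = Σ/2 = 53.5 (positive ⇒ counter-clockwise traversal).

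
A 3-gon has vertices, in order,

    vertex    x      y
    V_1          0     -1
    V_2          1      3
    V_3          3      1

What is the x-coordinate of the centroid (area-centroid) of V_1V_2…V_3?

Apply the surveyor's formula. First the cross-terms c_i = x_i·y_{i+1} − x_{i+1}·y_i:
  1, -8, -3  ⇒  2A = -10, A = -5.
Then Σ (x_i + x_{i+1})·c_i = -40, so x̄ = -40 / (6·(-5)) = 4/3.

4/3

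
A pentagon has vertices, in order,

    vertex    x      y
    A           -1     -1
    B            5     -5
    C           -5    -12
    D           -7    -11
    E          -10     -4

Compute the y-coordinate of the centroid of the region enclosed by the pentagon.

Apply the shoelace (surveyor's) formula. First the cross-terms c_i = x_i·y_{i+1} − x_{i+1}·y_i:
  10, -85, -29, -82, 6  ⇒  2A = -180, A = -90.
Then Σ (y_i + y_{i+1})·c_i = 3252, so ȳ = 3252 / (6·(-90)) = -271/45.

-271/45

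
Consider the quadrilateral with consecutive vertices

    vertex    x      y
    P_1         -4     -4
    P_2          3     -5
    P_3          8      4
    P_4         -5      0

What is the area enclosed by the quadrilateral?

Apply the shoelace formula: 2A = Σ (x_i·y_{i+1} − x_{i+1}·y_i), indices taken mod 4.
P_1→P_2: (-4)(-5) − (3)(-4) = 32
P_2→P_3: (3)(4) − (8)(-5) = 52
P_3→P_4: (8)(0) − (-5)(4) = 20
P_4→P_1: (-5)(-4) − (-4)(0) = 20
Σ = 124
Area = |Σ|/2 = 62.

62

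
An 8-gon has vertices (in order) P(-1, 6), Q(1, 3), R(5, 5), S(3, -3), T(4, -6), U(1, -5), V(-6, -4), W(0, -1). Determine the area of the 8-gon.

Cross-terms: -9, -10, -30, -6, -14, -34, 6, -1  ⇒  Σ = -98
Area = |Σ|/2 = 49.

49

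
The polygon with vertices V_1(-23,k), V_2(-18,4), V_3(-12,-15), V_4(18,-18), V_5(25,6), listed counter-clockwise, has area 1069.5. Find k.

17

Write out the shoelace sum; only the two edges meeting at V_1 involve k:
2·Area = [(25·k − (-23)·6) + ((-23)·4 − (-18)·k)] + 1362
       = 43·k + 1408 = 2139
⇒ k = 17.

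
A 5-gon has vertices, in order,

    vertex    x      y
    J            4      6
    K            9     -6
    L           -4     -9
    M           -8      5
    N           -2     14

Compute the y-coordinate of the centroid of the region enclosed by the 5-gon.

Apply Gauss's area formula. First the cross-terms c_i = x_i·y_{i+1} − x_{i+1}·y_i:
  -78, -105, -92, -102, -68  ⇒  2A = -445, A = -222.5.
Then Σ (y_i + y_{i+1})·c_i = -1355, so ȳ = -1355 / (6·(-222.5)) = 271/267.

271/267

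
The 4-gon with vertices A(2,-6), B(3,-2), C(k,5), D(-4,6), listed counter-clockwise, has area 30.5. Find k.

0

The doubled signed area Σ (x_i y_{i+1} − x_{i+1} y_i) is linear in k.
With k=0 it equals 61; the coefficient of k is 8 (from the two edges through C).
So 8·k + 61 = 2·30.5 = 61 ⇒ k = 0.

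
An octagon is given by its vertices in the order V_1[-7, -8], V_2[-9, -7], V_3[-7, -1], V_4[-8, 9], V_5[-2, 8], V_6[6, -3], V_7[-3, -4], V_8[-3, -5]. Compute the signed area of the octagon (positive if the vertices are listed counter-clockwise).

-131.5

Apply the shoelace (surveyor's) formula: 2A = Σ (x_i·y_{i+1} − x_{i+1}·y_i), indices taken mod 8.
Σ = (-23) + (-40) + (-71) + (-46) + (-42) + (-33) + (3) + (-11) = -263
Signed area = Σ/2 = -131.5 (negative ⇒ clockwise traversal).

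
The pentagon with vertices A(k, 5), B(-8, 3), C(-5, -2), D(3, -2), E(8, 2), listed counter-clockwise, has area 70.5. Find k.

Write out the shoelace sum; only the two edges meeting at A involve k:
2·Area = [(8·5 − k·2) + (k·3 − (-8)·5)] + 69
       = 1·k + 149 = 141
⇒ k = -8.

-8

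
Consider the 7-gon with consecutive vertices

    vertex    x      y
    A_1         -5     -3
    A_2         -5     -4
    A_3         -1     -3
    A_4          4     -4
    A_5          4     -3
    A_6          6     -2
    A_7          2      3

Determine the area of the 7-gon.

Apply the surveyor's formula: 2A = Σ (x_i·y_{i+1} − x_{i+1}·y_i), indices taken mod 7.
Σ = (5) + (11) + (16) + (4) + (10) + (22) + (9) = 77
Area = |Σ|/2 = 38.5.

38.5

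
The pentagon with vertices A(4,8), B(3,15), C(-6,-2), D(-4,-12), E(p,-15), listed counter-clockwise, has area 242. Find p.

9

The doubled signed area Σ (x_i y_{i+1} − x_{i+1} y_i) is linear in p.
With p=0 it equals 304; the coefficient of p is 20 (from the two edges through E).
So 20·p + 304 = 2·242 = 484 ⇒ p = 9.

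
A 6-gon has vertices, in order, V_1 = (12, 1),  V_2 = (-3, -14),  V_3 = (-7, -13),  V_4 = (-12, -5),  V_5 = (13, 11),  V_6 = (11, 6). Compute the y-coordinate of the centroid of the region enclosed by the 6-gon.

Apply the shoelace formula. First the cross-terms c_i = x_i·y_{i+1} − x_{i+1}·y_i:
  -165, -59, -121, -67, -43, -61  ⇒  2A = -516, A = -258.
Then Σ (y_i + y_{i+1})·c_i = 4356, so ȳ = 4356 / (6·(-258)) = -121/43.

-121/43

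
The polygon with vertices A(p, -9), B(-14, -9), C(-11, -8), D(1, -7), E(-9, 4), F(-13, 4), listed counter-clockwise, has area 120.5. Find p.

-15

The doubled signed area Σ (x_i y_{i+1} − x_{i+1} y_i) is linear in p.
With p=0 it equals 46; the coefficient of p is -13 (from the two edges through A).
So -13·p + 46 = 2·120.5 = 241 ⇒ p = -15.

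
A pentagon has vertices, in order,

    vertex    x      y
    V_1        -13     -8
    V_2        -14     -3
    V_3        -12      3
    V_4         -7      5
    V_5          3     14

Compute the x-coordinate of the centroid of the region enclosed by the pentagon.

-1204/145

Apply Gauss's area formula. First the cross-terms c_i = x_i·y_{i+1} − x_{i+1}·y_i:
  -73, -78, -39, -113, 158  ⇒  2A = -145, A = -72.5.
Then Σ (x_i + x_{i+1})·c_i = 3612, so x̄ = 3612 / (6·(-72.5)) = -1204/145.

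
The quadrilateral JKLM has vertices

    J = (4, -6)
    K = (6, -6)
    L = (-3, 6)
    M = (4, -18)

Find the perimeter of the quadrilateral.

54

|JK| = √((2)² + (0)²) = √4 = 2
|KL| = √((-9)² + (12)²) = √225 = 15
|LM| = √((7)² + (-24)²) = √625 = 25
|MJ| = √((0)² + (12)²) = √144 = 12
Perimeter = 2 + 15 + 25 + 12 = 54.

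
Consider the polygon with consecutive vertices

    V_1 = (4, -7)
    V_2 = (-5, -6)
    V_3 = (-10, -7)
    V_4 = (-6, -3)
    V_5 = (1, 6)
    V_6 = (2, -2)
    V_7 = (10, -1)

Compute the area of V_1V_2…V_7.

Σ = (-59) + (-25) + (-12) + (-33) + (-14) + (18) + (-66) = -191
Area = |Σ|/2 = 95.5.

95.5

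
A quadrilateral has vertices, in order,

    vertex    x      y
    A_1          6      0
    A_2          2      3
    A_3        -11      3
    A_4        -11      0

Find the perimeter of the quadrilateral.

|A_1A_2| = √((-4)² + (3)²) = √25 = 5
|A_2A_3| = √((-13)² + (0)²) = √169 = 13
|A_3A_4| = √((0)² + (-3)²) = √9 = 3
|A_4A_1| = √((17)² + (0)²) = √289 = 17
Perimeter = 5 + 13 + 3 + 17 = 38.

38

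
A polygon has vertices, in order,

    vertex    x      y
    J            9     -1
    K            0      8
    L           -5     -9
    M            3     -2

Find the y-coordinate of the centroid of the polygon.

Apply the shoelace formula. First the cross-terms c_i = x_i·y_{i+1} − x_{i+1}·y_i:
  72, 40, 37, 15  ⇒  2A = 164, A = 82.
Then Σ (y_i + y_{i+1})·c_i = 12, so ȳ = 12 / (6·82) = 1/41.

1/41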